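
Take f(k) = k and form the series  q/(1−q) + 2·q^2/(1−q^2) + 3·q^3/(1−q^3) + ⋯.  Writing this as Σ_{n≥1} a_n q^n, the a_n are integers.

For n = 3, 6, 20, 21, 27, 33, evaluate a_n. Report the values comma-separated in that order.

[q^3] f(1)=1,f(3)=3 ⇒ 4
q^6  k|6↦f(k): 1:1 2:2 3:3 6:6  a_6=12
n=20: 20·1 10·2 5·4 4·5 2·10 1·20  f→[20+10+5+4+2+1]=42
[q^21] f(1)=1,f(3)=3,f(7)=7,f(21)=21 ⇒ 32
[q^27] f(27)=27,f(9)=9,f(3)=3,f(1)=1 ⇒ 40
[q^33] f(1)=1,f(3)=3,f(11)=11,f(33)=33 ⇒ 48

4, 12, 42, 32, 40, 48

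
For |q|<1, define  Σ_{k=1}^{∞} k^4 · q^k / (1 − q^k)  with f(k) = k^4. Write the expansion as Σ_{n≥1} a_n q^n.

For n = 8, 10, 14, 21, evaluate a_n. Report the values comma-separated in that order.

4369, 10642, 40834, 196964

[q^8] f(1)=1,f(2)=16,f(4)=256,f(8)=4096 ⇒ 4369
q^10  k|10↦f(k): 10:10000 5:625 2:16 1:1  a_10=10642
q^14  k|14↦f(k): 1:1 2:16 7:2401 14:38416  a_14=40834
q^21  k|21↦f(k): 1:1 3:81 7:2401 21:194481  a_21=196964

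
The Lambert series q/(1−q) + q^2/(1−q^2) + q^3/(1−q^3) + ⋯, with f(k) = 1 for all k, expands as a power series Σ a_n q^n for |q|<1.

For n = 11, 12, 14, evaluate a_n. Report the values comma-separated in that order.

2, 6, 4

q^11  k|11↦f(k): 11:1 1:1  a_11=2
d|12:{1,2,3,4,6,12}  Σf=1+1+1+1+1+1=6
[q^14] f(14)=1,f(7)=1,f(2)=1,f(1)=1 ⇒ 4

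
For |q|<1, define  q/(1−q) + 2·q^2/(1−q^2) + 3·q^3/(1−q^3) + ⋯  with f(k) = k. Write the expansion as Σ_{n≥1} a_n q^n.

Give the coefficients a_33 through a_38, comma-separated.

48, 54, 48, 91, 38, 60

q^33  k|33↦f(k): 1:1 3:3 11:11 33:33  a_33=48
q^34  k|34↦f(k): 34:34 17:17 2:2 1:1  a_34=54
q^35  k|35↦f(k): 35:35 7:7 5:5 1:1  a_35=48
d|36:{1,2,3,4,6,9,12,18,36}  Σf=1+2+3+4+6+9+12+18+36=91
d|37:{37,1}  Σf=37+1=38
[q^38] f(38)=38,f(19)=19,f(2)=2,f(1)=1 ⇒ 60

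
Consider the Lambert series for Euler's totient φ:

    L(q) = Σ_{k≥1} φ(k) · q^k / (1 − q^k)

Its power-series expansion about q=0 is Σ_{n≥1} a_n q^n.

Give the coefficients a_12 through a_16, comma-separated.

n=12: 12·1 6·2 4·3 3·4 2·6 1·12  φ→[4+2+2+2+1+1]=12
n=13: 1·13 13·1  φ→[1+12]=13
q^14  k|14↦φ(k): 1:1 2:1 7:6 14:6  a_14=14
d|15:{1,3,5,15}  Σφ=1+2+4+8=15
n=16: 1·16 2·8 4·4 8·2 16·1  φ→[1+1+2+4+8]=16

12, 13, 14, 15, 16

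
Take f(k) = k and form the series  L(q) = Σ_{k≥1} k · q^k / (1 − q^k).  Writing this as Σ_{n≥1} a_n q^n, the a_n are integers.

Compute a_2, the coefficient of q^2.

q^2  k|2↦f(k): 1:1 2:2  a_2=3

a_2 = 3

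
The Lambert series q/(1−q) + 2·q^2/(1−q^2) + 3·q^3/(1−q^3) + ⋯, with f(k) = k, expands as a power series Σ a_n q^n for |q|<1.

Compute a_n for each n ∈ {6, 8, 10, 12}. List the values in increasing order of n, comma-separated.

12, 15, 18, 28

n=6: 6·1 3·2 2·3 1·6  f→[6+3+2+1]=12
[q^8] f(8)=8,f(4)=4,f(2)=2,f(1)=1 ⇒ 15
q^10  k|10↦f(k): 10:10 5:5 2:2 1:1  a_10=18
d|12:{12,6,4,3,2,1}  Σf=12+6+4+3+2+1=28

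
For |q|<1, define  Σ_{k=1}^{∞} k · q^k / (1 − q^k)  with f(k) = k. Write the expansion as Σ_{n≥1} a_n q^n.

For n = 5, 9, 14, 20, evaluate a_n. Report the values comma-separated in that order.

n=5: 5·1 1·5  f→[5+1]=6
[q^9] f(9)=9,f(3)=3,f(1)=1 ⇒ 13
[q^14] f(1)=1,f(2)=2,f(7)=7,f(14)=14 ⇒ 24
n=20: 1·20 2·10 4·5 5·4 10·2 20·1  f→[1+2+4+5+10+20]=42

6, 13, 24, 42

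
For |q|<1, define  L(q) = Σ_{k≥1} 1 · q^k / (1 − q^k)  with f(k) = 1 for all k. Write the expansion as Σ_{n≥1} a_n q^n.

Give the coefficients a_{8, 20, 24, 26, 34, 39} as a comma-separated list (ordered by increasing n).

4, 6, 8, 4, 4, 4

n=8: 1·8 2·4 4·2 8·1  f→[1+1+1+1]=4
n=20: 1·20 2·10 4·5 5·4 10·2 20·1  f→[1+1+1+1+1+1]=6
q^24  k|24↦f(k): 1:1 2:1 3:1 4:1 6:1 8:1 12:1 24:1  a_24=8
q^26  k|26↦f(k): 1:1 2:1 13:1 26:1  a_26=4
q^34  k|34↦f(k): 1:1 2:1 17:1 34:1  a_34=4
[q^39] f(39)=1,f(13)=1,f(3)=1,f(1)=1 ⇒ 4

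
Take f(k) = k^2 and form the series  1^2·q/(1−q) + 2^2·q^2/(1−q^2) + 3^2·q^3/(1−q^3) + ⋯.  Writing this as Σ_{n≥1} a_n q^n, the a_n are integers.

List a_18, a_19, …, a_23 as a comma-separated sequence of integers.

455, 362, 546, 500, 610, 530

[q^18] f(1)=1,f(2)=4,f(3)=9,f(6)=36,f(9)=81,f(18)=324 ⇒ 455
d|19:{19,1}  Σf=361+1=362
d|20:{20,10,5,4,2,1}  Σf=400+100+25+16+4+1=546
d|21:{1,3,7,21}  Σf=1+9+49+441=500
n=22: 1·22 2·11 11·2 22·1  f→[1+4+121+484]=610
q^23  k|23↦f(k): 1:1 23:529  a_23=530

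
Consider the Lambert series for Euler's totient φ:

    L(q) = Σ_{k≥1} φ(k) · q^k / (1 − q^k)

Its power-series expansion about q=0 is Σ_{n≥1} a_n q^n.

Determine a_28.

q^28  k|28↦φ(k): 1:1 2:1 4:2 7:6 14:6 28:12  a_28=28

a_28 = 28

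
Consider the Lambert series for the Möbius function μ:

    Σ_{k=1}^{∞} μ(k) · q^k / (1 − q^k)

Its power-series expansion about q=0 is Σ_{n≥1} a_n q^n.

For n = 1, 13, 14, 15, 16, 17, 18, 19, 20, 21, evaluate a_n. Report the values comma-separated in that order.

d|1:{1}  Σμ=1=1
[q^13] μ(13)=-1,μ(1)=1 ⇒ 0
d|14:{1,2,7,14}  Σμ=1+(-1)+(-1)+1=0
q^15  k|15↦μ(k): 15:1 5:-1 3:-1 1:1  a_15=0
q^16  k|16↦μ(k): 1:1 2:-1 4:0 8:0 16:0  a_16=0
[q^17] μ(1)=1,μ(17)=-1 ⇒ 0
q^18  k|18↦μ(k): 18:0 9:0 6:1 3:-1 2:-1 1:1  a_18=0
[q^19] μ(1)=1,μ(19)=-1 ⇒ 0
[q^20] μ(20)=0,μ(10)=1,μ(5)=-1,μ(4)=0,μ(2)=-1,μ(1)=1 ⇒ 0
d|21:{1,3,7,21}  Σμ=1+(-1)+(-1)+1=0

1, 0, 0, 0, 0, 0, 0, 0, 0, 0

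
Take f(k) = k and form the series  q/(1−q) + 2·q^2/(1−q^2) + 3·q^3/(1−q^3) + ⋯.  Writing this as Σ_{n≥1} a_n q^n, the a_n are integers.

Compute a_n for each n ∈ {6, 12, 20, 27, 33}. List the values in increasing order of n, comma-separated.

12, 28, 42, 40, 48

q^6  k|6↦f(k): 1:1 2:2 3:3 6:6  a_6=12
n=12: 1·12 2·6 3·4 4·3 6·2 12·1  f→[1+2+3+4+6+12]=28
d|20:{1,2,4,5,10,20}  Σf=1+2+4+5+10+20=42
[q^27] f(27)=27,f(9)=9,f(3)=3,f(1)=1 ⇒ 40
[q^33] f(1)=1,f(3)=3,f(11)=11,f(33)=33 ⇒ 48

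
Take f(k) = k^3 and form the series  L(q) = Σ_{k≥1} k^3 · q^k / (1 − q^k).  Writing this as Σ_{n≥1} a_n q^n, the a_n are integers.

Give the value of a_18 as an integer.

[q^18] f(18)=5832,f(9)=729,f(6)=216,f(3)=27,f(2)=8,f(1)=1 ⇒ 6813

a_18 = 6813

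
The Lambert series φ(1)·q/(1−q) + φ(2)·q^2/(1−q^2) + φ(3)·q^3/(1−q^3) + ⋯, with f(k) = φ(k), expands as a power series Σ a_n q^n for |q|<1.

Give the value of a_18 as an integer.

q^18  k|18↦φ(k): 18:6 9:6 6:2 3:2 2:1 1:1  a_18=18

a_18 = 18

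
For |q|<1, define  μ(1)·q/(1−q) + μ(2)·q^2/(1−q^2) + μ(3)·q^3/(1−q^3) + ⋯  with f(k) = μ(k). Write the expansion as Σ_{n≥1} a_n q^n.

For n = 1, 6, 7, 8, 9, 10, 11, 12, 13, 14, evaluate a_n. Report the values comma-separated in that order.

1, 0, 0, 0, 0, 0, 0, 0, 0, 0

[q^1] μ(1)=1 ⇒ 1
q^6  k|6↦μ(k): 1:1 2:-1 3:-1 6:1  a_6=0
d|7:{7,1}  Σμ=(-1)+1=0
q^8  k|8↦μ(k): 1:1 2:-1 4:0 8:0  a_8=0
d|9:{1,3,9}  Σμ=1+(-1)+0=0
q^10  k|10↦μ(k): 1:1 2:-1 5:-1 10:1  a_10=0
n=11: 11·1 1·11  μ→[(-1)+1]=0
[q^12] μ(1)=1,μ(2)=-1,μ(3)=-1,μ(4)=0,μ(6)=1,μ(12)=0 ⇒ 0
d|13:{1,13}  Σμ=1+(-1)=0
[q^14] μ(14)=1,μ(7)=-1,μ(2)=-1,μ(1)=1 ⇒ 0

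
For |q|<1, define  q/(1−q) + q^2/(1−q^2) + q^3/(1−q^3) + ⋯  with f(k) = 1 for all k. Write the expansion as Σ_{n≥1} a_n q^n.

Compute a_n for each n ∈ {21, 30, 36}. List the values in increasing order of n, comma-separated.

4, 8, 9

[q^21] f(1)=1,f(3)=1,f(7)=1,f(21)=1 ⇒ 4
d|30:{1,2,3,5,6,10,15,30}  Σf=1+1+1+1+1+1+1+1=8
q^36  k|36↦f(k): 36:1 18:1 12:1 9:1 6:1 4:1 3:1 2:1 1:1  a_36=9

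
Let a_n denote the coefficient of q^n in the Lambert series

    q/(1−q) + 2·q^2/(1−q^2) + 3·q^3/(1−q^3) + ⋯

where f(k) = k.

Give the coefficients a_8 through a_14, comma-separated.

n=8: 8·1 4·2 2·4 1·8  f→[8+4+2+1]=15
n=9: 9·1 3·3 1·9  f→[9+3+1]=13
[q^10] f(1)=1,f(2)=2,f(5)=5,f(10)=10 ⇒ 18
[q^11] f(1)=1,f(11)=11 ⇒ 12
q^12  k|12↦f(k): 1:1 2:2 3:3 4:4 6:6 12:12  a_12=28
[q^13] f(1)=1,f(13)=13 ⇒ 14
d|14:{1,2,7,14}  Σf=1+2+7+14=24

15, 13, 18, 12, 28, 14, 24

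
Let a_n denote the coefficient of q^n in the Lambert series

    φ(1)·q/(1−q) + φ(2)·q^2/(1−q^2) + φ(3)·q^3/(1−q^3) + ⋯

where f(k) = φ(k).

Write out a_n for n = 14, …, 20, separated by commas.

[q^14] φ(1)=1,φ(2)=1,φ(7)=6,φ(14)=6 ⇒ 14
[q^15] φ(15)=8,φ(5)=4,φ(3)=2,φ(1)=1 ⇒ 15
[q^16] φ(16)=8,φ(8)=4,φ(4)=2,φ(2)=1,φ(1)=1 ⇒ 16
q^17  k|17↦φ(k): 1:1 17:16  a_17=17
q^18  k|18↦φ(k): 1:1 2:1 3:2 6:2 9:6 18:6  a_18=18
q^19  k|19↦φ(k): 19:18 1:1  a_19=19
d|20:{20,10,5,4,2,1}  Σφ=8+4+4+2+1+1=20

14, 15, 16, 17, 18, 19, 20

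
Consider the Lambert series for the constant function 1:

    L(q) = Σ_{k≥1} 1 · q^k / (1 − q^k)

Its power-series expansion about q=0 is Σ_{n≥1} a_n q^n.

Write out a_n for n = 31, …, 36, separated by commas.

n=31: 1·31 31·1  f→[1+1]=2
n=32: 1·32 2·16 4·8 8·4 16·2 32·1  f→[1+1+1+1+1+1]=6
[q^33] f(33)=1,f(11)=1,f(3)=1,f(1)=1 ⇒ 4
n=34: 1·34 2·17 17·2 34·1  f→[1+1+1+1]=4
[q^35] f(35)=1,f(7)=1,f(5)=1,f(1)=1 ⇒ 4
[q^36] f(1)=1,f(2)=1,f(3)=1,f(4)=1,f(6)=1,f(9)=1,f(12)=1,f(18)=1,f(36)=1 ⇒ 9

2, 6, 4, 4, 4, 9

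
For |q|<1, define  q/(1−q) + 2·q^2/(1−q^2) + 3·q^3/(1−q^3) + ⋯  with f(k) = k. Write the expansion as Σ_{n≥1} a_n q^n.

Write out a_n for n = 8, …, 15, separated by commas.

15, 13, 18, 12, 28, 14, 24, 24

d|8:{8,4,2,1}  Σf=8+4+2+1=15
q^9  k|9↦f(k): 1:1 3:3 9:9  a_9=13
[q^10] f(10)=10,f(5)=5,f(2)=2,f(1)=1 ⇒ 18
q^11  k|11↦f(k): 1:1 11:11  a_11=12
q^12  k|12↦f(k): 1:1 2:2 3:3 4:4 6:6 12:12  a_12=28
q^13  k|13↦f(k): 13:13 1:1  a_13=14
[q^14] f(1)=1,f(2)=2,f(7)=7,f(14)=14 ⇒ 24
[q^15] f(1)=1,f(3)=3,f(5)=5,f(15)=15 ⇒ 24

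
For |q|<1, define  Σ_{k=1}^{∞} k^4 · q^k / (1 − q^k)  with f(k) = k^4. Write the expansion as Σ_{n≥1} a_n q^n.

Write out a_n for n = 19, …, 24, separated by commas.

130322, 170898, 196964, 248914, 279842, 358258

[q^19] f(1)=1,f(19)=130321 ⇒ 130322
q^20  k|20↦f(k): 1:1 2:16 4:256 5:625 10:10000 20:160000  a_20=170898
[q^21] f(21)=194481,f(7)=2401,f(3)=81,f(1)=1 ⇒ 196964
q^22  k|22↦f(k): 22:234256 11:14641 2:16 1:1  a_22=248914
[q^23] f(1)=1,f(23)=279841 ⇒ 279842
n=24: 1·24 2·12 3·8 4·6 6·4 8·3 12·2 24·1  f→[1+16+81+256+1296+4096+20736+331776]=358258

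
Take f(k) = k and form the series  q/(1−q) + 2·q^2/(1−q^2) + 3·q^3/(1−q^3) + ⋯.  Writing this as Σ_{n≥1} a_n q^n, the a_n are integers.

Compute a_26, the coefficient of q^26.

[q^26] f(26)=26,f(13)=13,f(2)=2,f(1)=1 ⇒ 42

a_26 = 42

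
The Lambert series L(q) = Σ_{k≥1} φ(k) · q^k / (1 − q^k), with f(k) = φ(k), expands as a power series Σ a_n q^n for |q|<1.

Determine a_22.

q^22  k|22↦φ(k): 22:10 11:10 2:1 1:1  a_22=22

a_22 = 22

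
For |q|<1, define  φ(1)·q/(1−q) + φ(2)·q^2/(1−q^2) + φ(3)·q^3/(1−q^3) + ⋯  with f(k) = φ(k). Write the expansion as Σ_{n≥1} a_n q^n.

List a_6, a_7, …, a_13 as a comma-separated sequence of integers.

[q^6] φ(1)=1,φ(2)=1,φ(3)=2,φ(6)=2 ⇒ 6
n=7: 7·1 1·7  φ→[6+1]=7
d|8:{8,4,2,1}  Σφ=4+2+1+1=8
[q^9] φ(1)=1,φ(3)=2,φ(9)=6 ⇒ 9
q^10  k|10↦φ(k): 10:4 5:4 2:1 1:1  a_10=10
d|11:{11,1}  Σφ=10+1=11
n=12: 12·1 6·2 4·3 3·4 2·6 1·12  φ→[4+2+2+2+1+1]=12
n=13: 1·13 13·1  φ→[1+12]=13

6, 7, 8, 9, 10, 11, 12, 13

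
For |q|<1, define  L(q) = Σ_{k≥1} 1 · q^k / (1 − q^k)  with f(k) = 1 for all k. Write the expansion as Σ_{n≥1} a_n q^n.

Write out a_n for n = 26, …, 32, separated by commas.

[q^26] f(1)=1,f(2)=1,f(13)=1,f(26)=1 ⇒ 4
d|27:{27,9,3,1}  Σf=1+1+1+1=4
n=28: 28·1 14·2 7·4 4·7 2·14 1·28  f→[1+1+1+1+1+1]=6
d|29:{29,1}  Σf=1+1=2
q^30  k|30↦f(k): 1:1 2:1 3:1 5:1 6:1 10:1 15:1 30:1  a_30=8
n=31: 1·31 31·1  f→[1+1]=2
d|32:{1,2,4,8,16,32}  Σf=1+1+1+1+1+1=6

4, 4, 6, 2, 8, 2, 6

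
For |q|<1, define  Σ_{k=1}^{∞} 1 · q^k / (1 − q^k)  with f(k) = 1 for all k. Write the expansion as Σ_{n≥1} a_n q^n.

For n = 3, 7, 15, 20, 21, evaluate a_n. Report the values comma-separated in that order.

q^3  k|3↦f(k): 1:1 3:1  a_3=2
n=7: 7·1 1·7  f→[1+1]=2
n=15: 1·15 3·5 5·3 15·1  f→[1+1+1+1]=4
n=20: 20·1 10·2 5·4 4·5 2·10 1·20  f→[1+1+1+1+1+1]=6
n=21: 21·1 7·3 3·7 1·21  f→[1+1+1+1]=4

2, 2, 4, 6, 4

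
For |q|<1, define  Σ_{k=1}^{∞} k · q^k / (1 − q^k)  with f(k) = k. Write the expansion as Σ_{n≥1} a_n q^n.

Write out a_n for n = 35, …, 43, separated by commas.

q^35  k|35↦f(k): 35:35 7:7 5:5 1:1  a_35=48
d|36:{1,2,3,4,6,9,12,18,36}  Σf=1+2+3+4+6+9+12+18+36=91
[q^37] f(37)=37,f(1)=1 ⇒ 38
q^38  k|38↦f(k): 38:38 19:19 2:2 1:1  a_38=60
q^39  k|39↦f(k): 1:1 3:3 13:13 39:39  a_39=56
n=40: 40·1 20·2 10·4 8·5 5·8 4·10 2·20 1·40  f→[40+20+10+8+5+4+2+1]=90
d|41:{41,1}  Σf=41+1=42
d|42:{42,21,14,7,6,3,2,1}  Σf=42+21+14+7+6+3+2+1=96
[q^43] f(1)=1,f(43)=43 ⇒ 44

48, 91, 38, 60, 56, 90, 42, 96, 44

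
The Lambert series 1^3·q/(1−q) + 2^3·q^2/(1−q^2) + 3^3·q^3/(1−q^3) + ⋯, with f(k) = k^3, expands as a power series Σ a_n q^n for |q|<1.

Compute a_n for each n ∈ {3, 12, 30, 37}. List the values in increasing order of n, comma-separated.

28, 2044, 31752, 50654

q^3  k|3↦f(k): 1:1 3:27  a_3=28
d|12:{12,6,4,3,2,1}  Σf=1728+216+64+27+8+1=2044
q^30  k|30↦f(k): 1:1 2:8 3:27 5:125 6:216 10:1000 15:3375 30:27000  a_30=31752
[q^37] f(1)=1,f(37)=50653 ⇒ 50654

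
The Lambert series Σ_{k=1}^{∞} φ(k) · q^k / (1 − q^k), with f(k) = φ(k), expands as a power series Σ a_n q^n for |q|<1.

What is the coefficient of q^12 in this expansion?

q^12  k|12↦φ(k): 1:1 2:1 3:2 4:2 6:2 12:4  a_12=12

a_12 = 12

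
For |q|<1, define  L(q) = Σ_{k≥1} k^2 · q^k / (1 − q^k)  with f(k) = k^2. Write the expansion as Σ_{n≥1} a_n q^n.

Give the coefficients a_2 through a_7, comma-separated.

n=2: 1·2 2·1  f→[1+4]=5
n=3: 3·1 1·3  f→[9+1]=10
d|4:{1,2,4}  Σf=1+4+16=21
d|5:{5,1}  Σf=25+1=26
[q^6] f(6)=36,f(3)=9,f(2)=4,f(1)=1 ⇒ 50
q^7  k|7↦f(k): 1:1 7:49  a_7=50

5, 10, 21, 26, 50, 50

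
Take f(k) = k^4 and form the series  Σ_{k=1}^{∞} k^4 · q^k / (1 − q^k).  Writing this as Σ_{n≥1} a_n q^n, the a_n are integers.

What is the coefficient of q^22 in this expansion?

n=22: 1·22 2·11 11·2 22·1  f→[1+16+14641+234256]=248914

a_22 = 248914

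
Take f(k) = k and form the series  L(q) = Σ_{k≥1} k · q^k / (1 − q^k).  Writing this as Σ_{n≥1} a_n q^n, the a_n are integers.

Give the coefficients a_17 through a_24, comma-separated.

[q^17] f(17)=17,f(1)=1 ⇒ 18
d|18:{18,9,6,3,2,1}  Σf=18+9+6+3+2+1=39
d|19:{1,19}  Σf=1+19=20
n=20: 20·1 10·2 5·4 4·5 2·10 1·20  f→[20+10+5+4+2+1]=42
q^21  k|21↦f(k): 1:1 3:3 7:7 21:21  a_21=32
n=22: 22·1 11·2 2·11 1·22  f→[22+11+2+1]=36
d|23:{1,23}  Σf=1+23=24
[q^24] f(24)=24,f(12)=12,f(8)=8,f(6)=6,f(4)=4,f(3)=3,f(2)=2,f(1)=1 ⇒ 60

18, 39, 20, 42, 32, 36, 24, 60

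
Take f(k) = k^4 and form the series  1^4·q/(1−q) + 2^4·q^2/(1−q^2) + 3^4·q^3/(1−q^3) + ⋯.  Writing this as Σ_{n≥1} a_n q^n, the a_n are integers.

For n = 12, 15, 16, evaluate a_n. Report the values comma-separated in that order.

22386, 51332, 69905

d|12:{1,2,3,4,6,12}  Σf=1+16+81+256+1296+20736=22386
[q^15] f(15)=50625,f(5)=625,f(3)=81,f(1)=1 ⇒ 51332
[q^16] f(1)=1,f(2)=16,f(4)=256,f(8)=4096,f(16)=65536 ⇒ 69905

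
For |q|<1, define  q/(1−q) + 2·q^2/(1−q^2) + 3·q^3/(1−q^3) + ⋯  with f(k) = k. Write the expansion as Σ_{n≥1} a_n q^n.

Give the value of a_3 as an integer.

n=3: 1·3 3·1  f→[1+3]=4

a_3 = 4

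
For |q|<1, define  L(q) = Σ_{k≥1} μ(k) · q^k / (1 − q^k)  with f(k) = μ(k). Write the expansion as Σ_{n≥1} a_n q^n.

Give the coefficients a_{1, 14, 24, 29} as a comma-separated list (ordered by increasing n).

d|1:{1}  Σμ=1=1
q^14  k|14↦μ(k): 1:1 2:-1 7:-1 14:1  a_14=0
q^24  k|24↦μ(k): 1:1 2:-1 3:-1 4:0 6:1 8:0 12:0 24:0  a_24=0
q^29  k|29↦μ(k): 29:-1 1:1  a_29=0

1, 0, 0, 0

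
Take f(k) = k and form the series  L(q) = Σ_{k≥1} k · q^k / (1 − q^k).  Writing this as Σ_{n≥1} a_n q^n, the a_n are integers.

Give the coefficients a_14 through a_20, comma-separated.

[q^14] f(14)=14,f(7)=7,f(2)=2,f(1)=1 ⇒ 24
[q^15] f(15)=15,f(5)=5,f(3)=3,f(1)=1 ⇒ 24
q^16  k|16↦f(k): 16:16 8:8 4:4 2:2 1:1  a_16=31
q^17  k|17↦f(k): 17:17 1:1  a_17=18
n=18: 18·1 9·2 6·3 3·6 2·9 1·18  f→[18+9+6+3+2+1]=39
n=19: 19·1 1·19  f→[19+1]=20
n=20: 20·1 10·2 5·4 4·5 2·10 1·20  f→[20+10+5+4+2+1]=42

24, 24, 31, 18, 39, 20, 42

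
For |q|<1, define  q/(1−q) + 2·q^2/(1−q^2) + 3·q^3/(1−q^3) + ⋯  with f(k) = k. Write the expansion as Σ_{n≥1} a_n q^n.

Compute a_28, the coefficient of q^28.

a_28 = 56

n=28: 28·1 14·2 7·4 4·7 2·14 1·28  f→[28+14+7+4+2+1]=56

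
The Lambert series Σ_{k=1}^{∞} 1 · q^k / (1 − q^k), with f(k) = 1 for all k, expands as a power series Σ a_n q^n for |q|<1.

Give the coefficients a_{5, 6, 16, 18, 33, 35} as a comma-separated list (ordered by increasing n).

q^5  k|5↦f(k): 5:1 1:1  a_5=2
q^6  k|6↦f(k): 1:1 2:1 3:1 6:1  a_6=4
[q^16] f(16)=1,f(8)=1,f(4)=1,f(2)=1,f(1)=1 ⇒ 5
d|18:{18,9,6,3,2,1}  Σf=1+1+1+1+1+1=6
[q^33] f(33)=1,f(11)=1,f(3)=1,f(1)=1 ⇒ 4
[q^35] f(35)=1,f(7)=1,f(5)=1,f(1)=1 ⇒ 4

2, 4, 5, 6, 4, 4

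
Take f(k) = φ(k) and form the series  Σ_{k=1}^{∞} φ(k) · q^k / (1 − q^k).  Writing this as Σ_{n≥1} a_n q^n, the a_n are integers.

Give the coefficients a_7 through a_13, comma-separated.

q^7  k|7↦φ(k): 1:1 7:6  a_7=7
n=8: 8·1 4·2 2·4 1·8  φ→[4+2+1+1]=8
n=9: 9·1 3·3 1·9  φ→[6+2+1]=9
[q^10] φ(10)=4,φ(5)=4,φ(2)=1,φ(1)=1 ⇒ 10
n=11: 1·11 11·1  φ→[1+10]=11
[q^12] φ(12)=4,φ(6)=2,φ(4)=2,φ(3)=2,φ(2)=1,φ(1)=1 ⇒ 12
[q^13] φ(13)=12,φ(1)=1 ⇒ 13

7, 8, 9, 10, 11, 12, 13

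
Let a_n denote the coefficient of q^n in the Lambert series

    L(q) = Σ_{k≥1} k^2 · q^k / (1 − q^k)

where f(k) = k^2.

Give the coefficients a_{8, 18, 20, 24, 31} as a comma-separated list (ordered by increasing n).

[q^8] f(8)=64,f(4)=16,f(2)=4,f(1)=1 ⇒ 85
n=18: 1·18 2·9 3·6 6·3 9·2 18·1  f→[1+4+9+36+81+324]=455
[q^20] f(20)=400,f(10)=100,f(5)=25,f(4)=16,f(2)=4,f(1)=1 ⇒ 546
n=24: 1·24 2·12 3·8 4·6 6·4 8·3 12·2 24·1  f→[1+4+9+16+36+64+144+576]=850
[q^31] f(1)=1,f(31)=961 ⇒ 962

85, 455, 546, 850, 962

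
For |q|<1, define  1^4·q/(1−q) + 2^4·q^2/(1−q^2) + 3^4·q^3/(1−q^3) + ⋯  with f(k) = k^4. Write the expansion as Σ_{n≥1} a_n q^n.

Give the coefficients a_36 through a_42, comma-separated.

1813539, 1874162, 2215474, 2342084, 2734994, 2825762, 3348388

d|36:{1,2,3,4,6,9,12,18,36}  Σf=1+16+81+256+1296+6561+20736+104976+1679616=1813539
n=37: 1·37 37·1  f→[1+1874161]=1874162
q^38  k|38↦f(k): 38:2085136 19:130321 2:16 1:1  a_38=2215474
d|39:{39,13,3,1}  Σf=2313441+28561+81+1=2342084
d|40:{40,20,10,8,5,4,2,1}  Σf=2560000+160000+10000+4096+625+256+16+1=2734994
[q^41] f(41)=2825761,f(1)=1 ⇒ 2825762
q^42  k|42↦f(k): 1:1 2:16 3:81 6:1296 7:2401 14:38416 21:194481 42:3111696  a_42=3348388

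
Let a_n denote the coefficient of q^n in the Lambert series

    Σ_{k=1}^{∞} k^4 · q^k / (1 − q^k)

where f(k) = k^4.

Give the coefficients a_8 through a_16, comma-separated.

n=8: 8·1 4·2 2·4 1·8  f→[4096+256+16+1]=4369
q^9  k|9↦f(k): 9:6561 3:81 1:1  a_9=6643
[q^10] f(1)=1,f(2)=16,f(5)=625,f(10)=10000 ⇒ 10642
q^11  k|11↦f(k): 1:1 11:14641  a_11=14642
d|12:{1,2,3,4,6,12}  Σf=1+16+81+256+1296+20736=22386
q^13  k|13↦f(k): 13:28561 1:1  a_13=28562
q^14  k|14↦f(k): 14:38416 7:2401 2:16 1:1  a_14=40834
q^15  k|15↦f(k): 1:1 3:81 5:625 15:50625  a_15=51332
q^16  k|16↦f(k): 16:65536 8:4096 4:256 2:16 1:1  a_16=69905

4369, 6643, 10642, 14642, 22386, 28562, 40834, 51332, 69905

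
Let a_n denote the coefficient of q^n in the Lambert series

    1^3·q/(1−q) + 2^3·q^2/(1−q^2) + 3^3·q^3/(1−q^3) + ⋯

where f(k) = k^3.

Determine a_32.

n=32: 32·1 16·2 8·4 4·8 2·16 1·32  f→[32768+4096+512+64+8+1]=37449

a_32 = 37449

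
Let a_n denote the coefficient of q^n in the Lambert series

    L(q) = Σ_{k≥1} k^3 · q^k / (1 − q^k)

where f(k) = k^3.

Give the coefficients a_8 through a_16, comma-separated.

n=8: 1·8 2·4 4·2 8·1  f→[1+8+64+512]=585
n=9: 9·1 3·3 1·9  f→[729+27+1]=757
[q^10] f(1)=1,f(2)=8,f(5)=125,f(10)=1000 ⇒ 1134
d|11:{1,11}  Σf=1+1331=1332
n=12: 1·12 2·6 3·4 4·3 6·2 12·1  f→[1+8+27+64+216+1728]=2044
d|13:{13,1}  Σf=2197+1=2198
n=14: 14·1 7·2 2·7 1·14  f→[2744+343+8+1]=3096
q^15  k|15↦f(k): 15:3375 5:125 3:27 1:1  a_15=3528
n=16: 1·16 2·8 4·4 8·2 16·1  f→[1+8+64+512+4096]=4681

585, 757, 1134, 1332, 2044, 2198, 3096, 3528, 4681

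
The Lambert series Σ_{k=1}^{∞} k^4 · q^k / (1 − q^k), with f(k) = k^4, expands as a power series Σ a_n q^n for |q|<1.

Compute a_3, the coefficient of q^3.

a_3 = 82

d|3:{1,3}  Σf=1+81=82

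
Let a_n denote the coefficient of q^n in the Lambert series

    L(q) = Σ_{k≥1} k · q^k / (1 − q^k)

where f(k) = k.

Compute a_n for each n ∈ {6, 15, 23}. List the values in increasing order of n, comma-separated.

n=6: 6·1 3·2 2·3 1·6  f→[6+3+2+1]=12
q^15  k|15↦f(k): 1:1 3:3 5:5 15:15  a_15=24
q^23  k|23↦f(k): 23:23 1:1  a_23=24

12, 24, 24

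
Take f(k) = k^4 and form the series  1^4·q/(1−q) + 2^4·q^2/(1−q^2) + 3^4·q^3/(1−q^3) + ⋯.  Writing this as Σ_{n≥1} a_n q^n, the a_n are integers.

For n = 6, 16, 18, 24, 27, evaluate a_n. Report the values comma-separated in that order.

n=6: 1·6 2·3 3·2 6·1  f→[1+16+81+1296]=1394
d|16:{1,2,4,8,16}  Σf=1+16+256+4096+65536=69905
q^18  k|18↦f(k): 18:104976 9:6561 6:1296 3:81 2:16 1:1  a_18=112931
[q^24] f(1)=1,f(2)=16,f(3)=81,f(4)=256,f(6)=1296,f(8)=4096,f(12)=20736,f(24)=331776 ⇒ 358258
d|27:{1,3,9,27}  Σf=1+81+6561+531441=538084

1394, 69905, 112931, 358258, 538084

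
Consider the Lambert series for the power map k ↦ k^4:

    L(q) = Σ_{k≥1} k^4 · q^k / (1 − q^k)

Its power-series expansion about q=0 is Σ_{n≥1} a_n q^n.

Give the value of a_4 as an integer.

a_4 = 273

[q^4] f(1)=1,f(2)=16,f(4)=256 ⇒ 273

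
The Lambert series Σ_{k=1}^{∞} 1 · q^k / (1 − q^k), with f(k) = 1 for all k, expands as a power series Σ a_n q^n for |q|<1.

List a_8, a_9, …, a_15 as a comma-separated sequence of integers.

4, 3, 4, 2, 6, 2, 4, 4

n=8: 1·8 2·4 4·2 8·1  f→[1+1+1+1]=4
q^9  k|9↦f(k): 1:1 3:1 9:1  a_9=3
n=10: 1·10 2·5 5·2 10·1  f→[1+1+1+1]=4
[q^11] f(11)=1,f(1)=1 ⇒ 2
[q^12] f(12)=1,f(6)=1,f(4)=1,f(3)=1,f(2)=1,f(1)=1 ⇒ 6
[q^13] f(13)=1,f(1)=1 ⇒ 2
n=14: 14·1 7·2 2·7 1·14  f→[1+1+1+1]=4
n=15: 1·15 3·5 5·3 15·1  f→[1+1+1+1]=4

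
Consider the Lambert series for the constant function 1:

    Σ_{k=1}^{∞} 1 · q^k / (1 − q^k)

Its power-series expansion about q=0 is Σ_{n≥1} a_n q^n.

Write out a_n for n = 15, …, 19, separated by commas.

q^15  k|15↦f(k): 1:1 3:1 5:1 15:1  a_15=4
d|16:{1,2,4,8,16}  Σf=1+1+1+1+1=5
q^17  k|17↦f(k): 17:1 1:1  a_17=2
d|18:{1,2,3,6,9,18}  Σf=1+1+1+1+1+1=6
q^19  k|19↦f(k): 19:1 1:1  a_19=2

4, 5, 2, 6, 2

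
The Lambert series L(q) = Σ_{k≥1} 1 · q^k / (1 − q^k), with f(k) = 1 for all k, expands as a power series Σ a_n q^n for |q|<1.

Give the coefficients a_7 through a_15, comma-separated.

2, 4, 3, 4, 2, 6, 2, 4, 4

q^7  k|7↦f(k): 7:1 1:1  a_7=2
n=8: 8·1 4·2 2·4 1·8  f→[1+1+1+1]=4
d|9:{9,3,1}  Σf=1+1+1=3
q^10  k|10↦f(k): 10:1 5:1 2:1 1:1  a_10=4
q^11  k|11↦f(k): 11:1 1:1  a_11=2
[q^12] f(1)=1,f(2)=1,f(3)=1,f(4)=1,f(6)=1,f(12)=1 ⇒ 6
d|13:{13,1}  Σf=1+1=2
d|14:{14,7,2,1}  Σf=1+1+1+1=4
n=15: 1·15 3·5 5·3 15·1  f→[1+1+1+1]=4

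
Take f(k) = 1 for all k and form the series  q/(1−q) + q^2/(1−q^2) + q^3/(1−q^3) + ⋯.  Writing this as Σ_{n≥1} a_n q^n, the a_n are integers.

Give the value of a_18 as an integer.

[q^18] f(1)=1,f(2)=1,f(3)=1,f(6)=1,f(9)=1,f(18)=1 ⇒ 6

a_18 = 6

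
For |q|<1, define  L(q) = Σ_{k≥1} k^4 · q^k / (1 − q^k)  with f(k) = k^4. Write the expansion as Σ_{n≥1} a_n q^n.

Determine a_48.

a_48 = 5732210

n=48: 1·48 2·24 3·16 4·12 6·8 8·6 12·4 16·3 24·2 48·1  f→[1+16+81+256+1296+4096+20736+65536+331776+5308416]=5732210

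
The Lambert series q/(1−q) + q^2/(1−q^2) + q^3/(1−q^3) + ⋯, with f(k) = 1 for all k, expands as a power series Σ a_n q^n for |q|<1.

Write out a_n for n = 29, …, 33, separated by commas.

q^29  k|29↦f(k): 29:1 1:1  a_29=2
d|30:{30,15,10,6,5,3,2,1}  Σf=1+1+1+1+1+1+1+1=8
n=31: 1·31 31·1  f→[1+1]=2
n=32: 32·1 16·2 8·4 4·8 2·16 1·32  f→[1+1+1+1+1+1]=6
n=33: 33·1 11·3 3·11 1·33  f→[1+1+1+1]=4

2, 8, 2, 6, 4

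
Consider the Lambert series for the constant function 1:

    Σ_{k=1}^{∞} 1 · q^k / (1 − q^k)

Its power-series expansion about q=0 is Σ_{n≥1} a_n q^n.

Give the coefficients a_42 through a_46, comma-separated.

d|42:{42,21,14,7,6,3,2,1}  Σf=1+1+1+1+1+1+1+1=8
q^43  k|43↦f(k): 1:1 43:1  a_43=2
[q^44] f(1)=1,f(2)=1,f(4)=1,f(11)=1,f(22)=1,f(44)=1 ⇒ 6
[q^45] f(1)=1,f(3)=1,f(5)=1,f(9)=1,f(15)=1,f(45)=1 ⇒ 6
n=46: 1·46 2·23 23·2 46·1  f→[1+1+1+1]=4

8, 2, 6, 6, 4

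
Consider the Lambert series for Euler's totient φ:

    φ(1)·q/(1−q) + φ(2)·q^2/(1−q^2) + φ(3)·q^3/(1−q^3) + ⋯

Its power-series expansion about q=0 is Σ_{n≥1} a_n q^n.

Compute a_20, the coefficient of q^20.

d|20:{1,2,4,5,10,20}  Σφ=1+1+2+4+4+8=20

a_20 = 20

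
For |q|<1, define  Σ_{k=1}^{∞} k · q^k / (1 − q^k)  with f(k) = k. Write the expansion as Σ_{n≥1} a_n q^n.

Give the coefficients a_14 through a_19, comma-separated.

d|14:{14,7,2,1}  Σf=14+7+2+1=24
q^15  k|15↦f(k): 15:15 5:5 3:3 1:1  a_15=24
n=16: 16·1 8·2 4·4 2·8 1·16  f→[16+8+4+2+1]=31
n=17: 1·17 17·1  f→[1+17]=18
d|18:{18,9,6,3,2,1}  Σf=18+9+6+3+2+1=39
[q^19] f(1)=1,f(19)=19 ⇒ 20

24, 24, 31, 18, 39, 20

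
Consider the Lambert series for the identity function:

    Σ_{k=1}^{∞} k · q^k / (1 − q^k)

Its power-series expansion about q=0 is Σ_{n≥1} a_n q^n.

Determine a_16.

a_16 = 31

[q^16] f(1)=1,f(2)=2,f(4)=4,f(8)=8,f(16)=16 ⇒ 31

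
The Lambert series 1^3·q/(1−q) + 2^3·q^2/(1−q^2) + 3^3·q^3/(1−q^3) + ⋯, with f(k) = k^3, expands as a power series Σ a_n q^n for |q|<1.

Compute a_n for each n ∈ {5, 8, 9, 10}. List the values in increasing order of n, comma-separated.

[q^5] f(5)=125,f(1)=1 ⇒ 126
d|8:{8,4,2,1}  Σf=512+64+8+1=585
n=9: 9·1 3·3 1·9  f→[729+27+1]=757
d|10:{10,5,2,1}  Σf=1000+125+8+1=1134

126, 585, 757, 1134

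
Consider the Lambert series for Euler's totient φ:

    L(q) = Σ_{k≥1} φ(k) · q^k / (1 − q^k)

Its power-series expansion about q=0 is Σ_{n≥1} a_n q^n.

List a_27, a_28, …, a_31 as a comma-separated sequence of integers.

d|27:{1,3,9,27}  Σφ=1+2+6+18=27
q^28  k|28↦φ(k): 28:12 14:6 7:6 4:2 2:1 1:1  a_28=28
d|29:{1,29}  Σφ=1+28=29
[q^30] φ(1)=1,φ(2)=1,φ(3)=2,φ(5)=4,φ(6)=2,φ(10)=4,φ(15)=8,φ(30)=8 ⇒ 30
n=31: 31·1 1·31  φ→[30+1]=31

27, 28, 29, 30, 31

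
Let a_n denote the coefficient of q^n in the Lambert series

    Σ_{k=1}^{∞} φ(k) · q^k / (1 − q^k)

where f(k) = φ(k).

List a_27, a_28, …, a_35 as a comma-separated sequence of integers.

q^27  k|27↦φ(k): 1:1 3:2 9:6 27:18  a_27=27
q^28  k|28↦φ(k): 1:1 2:1 4:2 7:6 14:6 28:12  a_28=28
d|29:{29,1}  Σφ=28+1=29
d|30:{1,2,3,5,6,10,15,30}  Σφ=1+1+2+4+2+4+8+8=30
d|31:{31,1}  Σφ=30+1=31
d|32:{32,16,8,4,2,1}  Σφ=16+8+4+2+1+1=32
d|33:{33,11,3,1}  Σφ=20+10+2+1=33
n=34: 1·34 2·17 17·2 34·1  φ→[1+1+16+16]=34
q^35  k|35↦φ(k): 1:1 5:4 7:6 35:24  a_35=35

27, 28, 29, 30, 31, 32, 33, 34, 35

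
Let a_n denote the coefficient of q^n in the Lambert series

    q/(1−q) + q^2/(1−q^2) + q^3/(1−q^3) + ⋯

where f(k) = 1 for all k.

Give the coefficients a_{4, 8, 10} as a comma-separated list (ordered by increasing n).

[q^4] f(1)=1,f(2)=1,f(4)=1 ⇒ 3
q^8  k|8↦f(k): 8:1 4:1 2:1 1:1  a_8=4
n=10: 10·1 5·2 2·5 1·10  f→[1+1+1+1]=4

3, 4, 4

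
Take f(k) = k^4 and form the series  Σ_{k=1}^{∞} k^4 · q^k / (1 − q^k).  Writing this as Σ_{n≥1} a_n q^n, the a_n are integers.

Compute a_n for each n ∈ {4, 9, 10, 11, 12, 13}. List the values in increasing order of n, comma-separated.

q^4  k|4↦f(k): 4:256 2:16 1:1  a_4=273
d|9:{1,3,9}  Σf=1+81+6561=6643
n=10: 1·10 2·5 5·2 10·1  f→[1+16+625+10000]=10642
n=11: 11·1 1·11  f→[14641+1]=14642
q^12  k|12↦f(k): 1:1 2:16 3:81 4:256 6:1296 12:20736  a_12=22386
[q^13] f(1)=1,f(13)=28561 ⇒ 28562

273, 6643, 10642, 14642, 22386, 28562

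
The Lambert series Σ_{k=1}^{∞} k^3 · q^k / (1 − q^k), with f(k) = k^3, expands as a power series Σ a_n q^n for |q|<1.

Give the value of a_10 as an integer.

q^10  k|10↦f(k): 1:1 2:8 5:125 10:1000  a_10=1134

a_10 = 1134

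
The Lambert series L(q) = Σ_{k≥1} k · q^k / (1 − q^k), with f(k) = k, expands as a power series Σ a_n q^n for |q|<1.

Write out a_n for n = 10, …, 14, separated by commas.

18, 12, 28, 14, 24

[q^10] f(10)=10,f(5)=5,f(2)=2,f(1)=1 ⇒ 18
n=11: 1·11 11·1  f→[1+11]=12
d|12:{12,6,4,3,2,1}  Σf=12+6+4+3+2+1=28
q^13  k|13↦f(k): 13:13 1:1  a_13=14
q^14  k|14↦f(k): 14:14 7:7 2:2 1:1  a_14=24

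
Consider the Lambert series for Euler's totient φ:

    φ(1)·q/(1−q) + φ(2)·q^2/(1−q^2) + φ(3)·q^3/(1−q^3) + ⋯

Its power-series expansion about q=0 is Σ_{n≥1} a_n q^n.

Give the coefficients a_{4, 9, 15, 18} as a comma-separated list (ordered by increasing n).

q^4  k|4↦φ(k): 1:1 2:1 4:2  a_4=4
q^9  k|9↦φ(k): 9:6 3:2 1:1  a_9=9
q^15  k|15↦φ(k): 15:8 5:4 3:2 1:1  a_15=15
[q^18] φ(1)=1,φ(2)=1,φ(3)=2,φ(6)=2,φ(9)=6,φ(18)=6 ⇒ 18

4, 9, 15, 18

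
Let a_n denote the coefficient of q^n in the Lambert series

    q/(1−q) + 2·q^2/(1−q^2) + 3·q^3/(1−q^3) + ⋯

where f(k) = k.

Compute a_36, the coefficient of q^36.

[q^36] f(36)=36,f(18)=18,f(12)=12,f(9)=9,f(6)=6,f(4)=4,f(3)=3,f(2)=2,f(1)=1 ⇒ 91

a_36 = 91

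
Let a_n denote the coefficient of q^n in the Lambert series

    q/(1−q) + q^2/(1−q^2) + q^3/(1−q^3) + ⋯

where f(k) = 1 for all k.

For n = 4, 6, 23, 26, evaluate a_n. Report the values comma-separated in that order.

3, 4, 2, 4

[q^4] f(1)=1,f(2)=1,f(4)=1 ⇒ 3
d|6:{1,2,3,6}  Σf=1+1+1+1=4
n=23: 1·23 23·1  f→[1+1]=2
n=26: 26·1 13·2 2·13 1·26  f→[1+1+1+1]=4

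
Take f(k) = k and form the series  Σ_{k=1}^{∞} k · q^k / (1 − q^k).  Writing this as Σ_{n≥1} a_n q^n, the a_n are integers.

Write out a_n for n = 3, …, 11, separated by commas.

4, 7, 6, 12, 8, 15, 13, 18, 12

[q^3] f(1)=1,f(3)=3 ⇒ 4
q^4  k|4↦f(k): 1:1 2:2 4:4  a_4=7
q^5  k|5↦f(k): 5:5 1:1  a_5=6
[q^6] f(1)=1,f(2)=2,f(3)=3,f(6)=6 ⇒ 12
d|7:{7,1}  Σf=7+1=8
q^8  k|8↦f(k): 1:1 2:2 4:4 8:8  a_8=15
q^9  k|9↦f(k): 9:9 3:3 1:1  a_9=13
q^10  k|10↦f(k): 1:1 2:2 5:5 10:10  a_10=18
[q^11] f(11)=11,f(1)=1 ⇒ 12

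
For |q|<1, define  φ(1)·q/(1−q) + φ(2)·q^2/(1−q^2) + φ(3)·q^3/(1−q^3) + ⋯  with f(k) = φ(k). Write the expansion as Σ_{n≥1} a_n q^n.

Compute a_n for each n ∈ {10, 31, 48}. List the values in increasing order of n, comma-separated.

[q^10] φ(10)=4,φ(5)=4,φ(2)=1,φ(1)=1 ⇒ 10
q^31  k|31↦φ(k): 1:1 31:30  a_31=31
d|48:{48,24,16,12,8,6,4,3,2,1}  Σφ=16+8+8+4+4+2+2+2+1+1=48

10, 31, 48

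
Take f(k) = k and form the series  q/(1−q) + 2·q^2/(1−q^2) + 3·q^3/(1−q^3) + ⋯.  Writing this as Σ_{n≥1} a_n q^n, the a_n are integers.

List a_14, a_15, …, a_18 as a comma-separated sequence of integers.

24, 24, 31, 18, 39

n=14: 1·14 2·7 7·2 14·1  f→[1+2+7+14]=24
[q^15] f(1)=1,f(3)=3,f(5)=5,f(15)=15 ⇒ 24
q^16  k|16↦f(k): 16:16 8:8 4:4 2:2 1:1  a_16=31
d|17:{17,1}  Σf=17+1=18
q^18  k|18↦f(k): 18:18 9:9 6:6 3:3 2:2 1:1  a_18=39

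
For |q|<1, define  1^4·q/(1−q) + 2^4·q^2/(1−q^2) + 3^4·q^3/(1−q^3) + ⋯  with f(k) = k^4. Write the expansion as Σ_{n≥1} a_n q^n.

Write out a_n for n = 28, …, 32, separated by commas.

[q^28] f(28)=614656,f(14)=38416,f(7)=2401,f(4)=256,f(2)=16,f(1)=1 ⇒ 655746
n=29: 29·1 1·29  f→[707281+1]=707282
q^30  k|30↦f(k): 1:1 2:16 3:81 5:625 6:1296 10:10000 15:50625 30:810000  a_30=872644
n=31: 31·1 1·31  f→[923521+1]=923522
[q^32] f(32)=1048576,f(16)=65536,f(8)=4096,f(4)=256,f(2)=16,f(1)=1 ⇒ 1118481

655746, 707282, 872644, 923522, 1118481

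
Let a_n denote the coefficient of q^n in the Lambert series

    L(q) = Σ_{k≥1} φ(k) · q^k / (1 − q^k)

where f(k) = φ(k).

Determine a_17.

n=17: 1·17 17·1  φ→[1+16]=17

a_17 = 17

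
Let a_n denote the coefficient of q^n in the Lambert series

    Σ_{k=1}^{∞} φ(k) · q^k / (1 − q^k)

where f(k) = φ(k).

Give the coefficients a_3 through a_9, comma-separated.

q^3  k|3↦φ(k): 1:1 3:2  a_3=3
q^4  k|4↦φ(k): 1:1 2:1 4:2  a_4=4
n=5: 5·1 1·5  φ→[4+1]=5
q^6  k|6↦φ(k): 6:2 3:2 2:1 1:1  a_6=6
[q^7] φ(1)=1,φ(7)=6 ⇒ 7
[q^8] φ(8)=4,φ(4)=2,φ(2)=1,φ(1)=1 ⇒ 8
q^9  k|9↦φ(k): 9:6 3:2 1:1  a_9=9

3, 4, 5, 6, 7, 8, 9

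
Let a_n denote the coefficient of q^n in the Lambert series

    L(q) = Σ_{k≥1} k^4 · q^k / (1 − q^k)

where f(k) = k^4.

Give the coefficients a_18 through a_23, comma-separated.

112931, 130322, 170898, 196964, 248914, 279842

[q^18] f(18)=104976,f(9)=6561,f(6)=1296,f(3)=81,f(2)=16,f(1)=1 ⇒ 112931
d|19:{1,19}  Σf=1+130321=130322
q^20  k|20↦f(k): 20:160000 10:10000 5:625 4:256 2:16 1:1  a_20=170898
d|21:{1,3,7,21}  Σf=1+81+2401+194481=196964
n=22: 22·1 11·2 2·11 1·22  f→[234256+14641+16+1]=248914
q^23  k|23↦f(k): 1:1 23:279841  a_23=279842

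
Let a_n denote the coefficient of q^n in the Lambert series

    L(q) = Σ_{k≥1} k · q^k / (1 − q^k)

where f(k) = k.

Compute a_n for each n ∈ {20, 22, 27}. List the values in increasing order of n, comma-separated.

42, 36, 40

[q^20] f(1)=1,f(2)=2,f(4)=4,f(5)=5,f(10)=10,f(20)=20 ⇒ 42
[q^22] f(22)=22,f(11)=11,f(2)=2,f(1)=1 ⇒ 36
d|27:{1,3,9,27}  Σf=1+3+9+27=40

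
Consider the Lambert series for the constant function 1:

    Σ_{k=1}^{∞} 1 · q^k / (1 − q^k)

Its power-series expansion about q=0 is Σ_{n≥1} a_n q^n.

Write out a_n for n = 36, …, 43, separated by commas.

d|36:{1,2,3,4,6,9,12,18,36}  Σf=1+1+1+1+1+1+1+1+1=9
[q^37] f(1)=1,f(37)=1 ⇒ 2
n=38: 1·38 2·19 19·2 38·1  f→[1+1+1+1]=4
n=39: 1·39 3·13 13·3 39·1  f→[1+1+1+1]=4
[q^40] f(1)=1,f(2)=1,f(4)=1,f(5)=1,f(8)=1,f(10)=1,f(20)=1,f(40)=1 ⇒ 8
q^41  k|41↦f(k): 1:1 41:1  a_41=2
[q^42] f(42)=1,f(21)=1,f(14)=1,f(7)=1,f(6)=1,f(3)=1,f(2)=1,f(1)=1 ⇒ 8
q^43  k|43↦f(k): 43:1 1:1  a_43=2

9, 2, 4, 4, 8, 2, 8, 2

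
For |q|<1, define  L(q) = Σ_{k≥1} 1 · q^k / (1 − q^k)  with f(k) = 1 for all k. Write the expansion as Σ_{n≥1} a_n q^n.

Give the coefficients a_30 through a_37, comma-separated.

n=30: 1·30 2·15 3·10 5·6 6·5 10·3 15·2 30·1  f→[1+1+1+1+1+1+1+1]=8
q^31  k|31↦f(k): 1:1 31:1  a_31=2
n=32: 1·32 2·16 4·8 8·4 16·2 32·1  f→[1+1+1+1+1+1]=6
q^33  k|33↦f(k): 1:1 3:1 11:1 33:1  a_33=4
q^34  k|34↦f(k): 1:1 2:1 17:1 34:1  a_34=4
[q^35] f(1)=1,f(5)=1,f(7)=1,f(35)=1 ⇒ 4
d|36:{36,18,12,9,6,4,3,2,1}  Σf=1+1+1+1+1+1+1+1+1=9
q^37  k|37↦f(k): 1:1 37:1  a_37=2

8, 2, 6, 4, 4, 4, 9, 2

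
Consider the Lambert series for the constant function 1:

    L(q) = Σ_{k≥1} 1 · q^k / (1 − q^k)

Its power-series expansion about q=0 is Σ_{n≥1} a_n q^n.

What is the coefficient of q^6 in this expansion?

q^6  k|6↦f(k): 1:1 2:1 3:1 6:1  a_6=4

a_6 = 4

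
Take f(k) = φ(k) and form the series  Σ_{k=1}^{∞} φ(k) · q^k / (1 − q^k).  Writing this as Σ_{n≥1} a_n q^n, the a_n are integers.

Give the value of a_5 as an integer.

d|5:{5,1}  Σφ=4+1=5

a_5 = 5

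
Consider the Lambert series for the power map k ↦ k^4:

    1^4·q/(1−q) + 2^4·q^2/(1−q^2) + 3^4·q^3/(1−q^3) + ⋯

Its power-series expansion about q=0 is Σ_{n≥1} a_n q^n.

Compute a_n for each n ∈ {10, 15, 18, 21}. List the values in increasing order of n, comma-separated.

10642, 51332, 112931, 196964

d|10:{10,5,2,1}  Σf=10000+625+16+1=10642
n=15: 15·1 5·3 3·5 1·15  f→[50625+625+81+1]=51332
[q^18] f(1)=1,f(2)=16,f(3)=81,f(6)=1296,f(9)=6561,f(18)=104976 ⇒ 112931
d|21:{1,3,7,21}  Σf=1+81+2401+194481=196964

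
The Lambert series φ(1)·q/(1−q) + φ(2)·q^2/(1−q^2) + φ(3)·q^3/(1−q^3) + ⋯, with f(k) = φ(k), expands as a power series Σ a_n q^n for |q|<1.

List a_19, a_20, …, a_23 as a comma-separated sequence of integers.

[q^19] φ(1)=1,φ(19)=18 ⇒ 19
[q^20] φ(1)=1,φ(2)=1,φ(4)=2,φ(5)=4,φ(10)=4,φ(20)=8 ⇒ 20
d|21:{21,7,3,1}  Σφ=12+6+2+1=21
n=22: 22·1 11·2 2·11 1·22  φ→[10+10+1+1]=22
q^23  k|23↦φ(k): 23:22 1:1  a_23=23

19, 20, 21, 22, 23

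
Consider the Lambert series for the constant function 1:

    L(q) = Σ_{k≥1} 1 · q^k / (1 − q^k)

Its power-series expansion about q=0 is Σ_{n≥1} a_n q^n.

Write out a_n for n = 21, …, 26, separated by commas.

4, 4, 2, 8, 3, 4

d|21:{1,3,7,21}  Σf=1+1+1+1=4
n=22: 1·22 2·11 11·2 22·1  f→[1+1+1+1]=4
d|23:{23,1}  Σf=1+1=2
n=24: 1·24 2·12 3·8 4·6 6·4 8·3 12·2 24·1  f→[1+1+1+1+1+1+1+1]=8
n=25: 1·25 5·5 25·1  f→[1+1+1]=3
n=26: 1·26 2·13 13·2 26·1  f→[1+1+1+1]=4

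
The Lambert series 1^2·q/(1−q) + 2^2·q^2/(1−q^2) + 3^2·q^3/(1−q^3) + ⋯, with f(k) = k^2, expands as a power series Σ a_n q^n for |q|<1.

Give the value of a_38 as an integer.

q^38  k|38↦f(k): 1:1 2:4 19:361 38:1444  a_38=1810

a_38 = 1810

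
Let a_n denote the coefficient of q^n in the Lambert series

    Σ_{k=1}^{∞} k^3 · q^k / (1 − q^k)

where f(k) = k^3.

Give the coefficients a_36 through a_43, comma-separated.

55261, 50654, 61740, 61544, 73710, 68922, 86688, 79508

q^36  k|36↦f(k): 1:1 2:8 3:27 4:64 6:216 9:729 12:1728 18:5832 36:46656  a_36=55261
q^37  k|37↦f(k): 37:50653 1:1  a_37=50654
d|38:{38,19,2,1}  Σf=54872+6859+8+1=61740
n=39: 1·39 3·13 13·3 39·1  f→[1+27+2197+59319]=61544
n=40: 1·40 2·20 4·10 5·8 8·5 10·4 20·2 40·1  f→[1+8+64+125+512+1000+8000+64000]=73710
q^41  k|41↦f(k): 41:68921 1:1  a_41=68922
d|42:{42,21,14,7,6,3,2,1}  Σf=74088+9261+2744+343+216+27+8+1=86688
n=43: 1·43 43·1  f→[1+79507]=79508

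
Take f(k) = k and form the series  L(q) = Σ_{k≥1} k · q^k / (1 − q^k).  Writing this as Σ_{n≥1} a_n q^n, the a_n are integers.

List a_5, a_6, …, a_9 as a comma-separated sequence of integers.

[q^5] f(5)=5,f(1)=1 ⇒ 6
n=6: 1·6 2·3 3·2 6·1  f→[1+2+3+6]=12
[q^7] f(1)=1,f(7)=7 ⇒ 8
[q^8] f(1)=1,f(2)=2,f(4)=4,f(8)=8 ⇒ 15
q^9  k|9↦f(k): 9:9 3:3 1:1  a_9=13

6, 12, 8, 15, 13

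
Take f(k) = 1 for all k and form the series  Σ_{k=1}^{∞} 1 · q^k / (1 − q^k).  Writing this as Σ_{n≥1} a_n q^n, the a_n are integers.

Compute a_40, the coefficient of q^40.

a_40 = 8

q^40  k|40↦f(k): 40:1 20:1 10:1 8:1 5:1 4:1 2:1 1:1  a_40=8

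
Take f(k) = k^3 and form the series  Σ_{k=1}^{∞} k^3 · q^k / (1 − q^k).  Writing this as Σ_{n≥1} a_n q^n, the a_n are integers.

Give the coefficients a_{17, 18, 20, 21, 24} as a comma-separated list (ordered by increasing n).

q^17  k|17↦f(k): 17:4913 1:1  a_17=4914
q^18  k|18↦f(k): 18:5832 9:729 6:216 3:27 2:8 1:1  a_18=6813
q^20  k|20↦f(k): 1:1 2:8 4:64 5:125 10:1000 20:8000  a_20=9198
[q^21] f(21)=9261,f(7)=343,f(3)=27,f(1)=1 ⇒ 9632
[q^24] f(1)=1,f(2)=8,f(3)=27,f(4)=64,f(6)=216,f(8)=512,f(12)=1728,f(24)=13824 ⇒ 16380

4914, 6813, 9198, 9632, 16380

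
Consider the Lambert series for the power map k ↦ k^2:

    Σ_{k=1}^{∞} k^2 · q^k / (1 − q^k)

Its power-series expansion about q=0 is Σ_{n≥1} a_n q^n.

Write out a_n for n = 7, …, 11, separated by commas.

q^7  k|7↦f(k): 7:49 1:1  a_7=50
q^8  k|8↦f(k): 1:1 2:4 4:16 8:64  a_8=85
n=9: 1·9 3·3 9·1  f→[1+9+81]=91
d|10:{10,5,2,1}  Σf=100+25+4+1=130
d|11:{11,1}  Σf=121+1=122

50, 85, 91, 130, 122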